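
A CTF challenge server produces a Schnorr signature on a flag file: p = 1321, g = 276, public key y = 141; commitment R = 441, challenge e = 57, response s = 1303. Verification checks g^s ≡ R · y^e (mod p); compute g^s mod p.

976

Squares mod 1321: 276^1≡276, 276^2≡879, 276^4≡1177, 276^8≡921, 276^16≡159, 276^32≡182, 276^64≡99, 276^128≡554, 276^256≡444, 276^512≡307, 276^1024≡458
1303 = 1024 + 256 + 16 + 4 + 2 + 1, so 276^1303 ≡ 458·444·159·1177·879·276 ≡ 976 (mod 1321)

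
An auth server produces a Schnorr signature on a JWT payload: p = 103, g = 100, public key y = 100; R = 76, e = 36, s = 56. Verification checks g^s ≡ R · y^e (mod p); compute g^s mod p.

100^2 = 10000 ≡ 9
100^4 ≡ 9^2 = 81
100^8 ≡ 81^2 = 6561 ≡ 72
100^16 ≡ 72^2 = 5184 ≡ 34
100^32 ≡ 34^2 = 1156 ≡ 23
56 = 32 + 16 + 8, so 100^56 ≡ 23·34·72 ≡ 66 (mod 103)

66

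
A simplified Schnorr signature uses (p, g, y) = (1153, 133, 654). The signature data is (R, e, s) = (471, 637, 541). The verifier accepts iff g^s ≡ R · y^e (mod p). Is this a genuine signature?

g^s mod p:
133^2 = 17689 ≡ 394
133^4 ≡ 394^2 = 155236 ≡ 734
133^8 ≡ 734^2 = 538756 ≡ 305
133^16 ≡ 305^2 = 93025 ≡ 785
133^32 ≡ 785^2 = 616225 ≡ 523
133^64 ≡ 523^2 = 273529 ≡ 268
133^128 ≡ 268^2 = 71824 ≡ 338
133^256 ≡ 338^2 = 114244 ≡ 97
133^512 ≡ 97^2 = 9409 ≡ 185
541 = 512 + 16 + 8 + 4 + 1, so 133^541 ≡ 185·785·305·734·133 ≡ 738 (mod 1153)
R · y^e mod p:
654^2 = 427716 ≡ 1106
654^4 ≡ 1106^2 = 1223236 ≡ 1056
654^8 ≡ 1056^2 = 1115136 ≡ 185
654^16 ≡ 185^2 = 34225 ≡ 788
654^32 ≡ 788^2 = 620944 ≡ 630
654^64 ≡ 630^2 = 396900 ≡ 268
654^128 ≡ 268^2 = 71824 ≡ 338
654^256 ≡ 338^2 = 114244 ≡ 97
654^512 ≡ 97^2 = 9409 ≡ 185
637 = 512 + 64 + 32 + 16 + 8 + 4 + 1, so 654^637 ≡ 185·268·630·788·185·1056·654 ≡ 297 (mod 1153)
471·297 = 139887 ≡ 374 (mod 1153)
738 ≠ 374; the check fails.

forged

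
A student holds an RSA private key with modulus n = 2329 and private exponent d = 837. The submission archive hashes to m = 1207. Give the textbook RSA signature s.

Squares mod 2329: m^1≡1207, m^2≡1224, m^4≡629, m^8≡2040, m^16≡2006, m^32≡1853, m^64≡663, m^128≡1717, m^256≡1904, m^512≡1292
837 = 512 + 256 + 64 + 4 + 1, so m^837 ≡ 1292·1904·663·629·1207 ≡ 170 (mod 2329)

170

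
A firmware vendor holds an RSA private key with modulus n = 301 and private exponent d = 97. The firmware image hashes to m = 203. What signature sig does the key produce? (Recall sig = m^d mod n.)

126

m^2 ≡ 203^2 = 41209 ≡ 273
m^4 ≡ 273^2 = 74529 ≡ 182
m^8 ≡ 182^2 = 33124 ≡ 14
m^16 ≡ 14^2 = 196
m^32 ≡ 196^2 = 38416 ≡ 189
m^64 ≡ 189^2 = 35721 ≡ 203
97 = 64 + 32 + 1, so m^97 ≡ 203·189·203 ≡ 126 (mod 301)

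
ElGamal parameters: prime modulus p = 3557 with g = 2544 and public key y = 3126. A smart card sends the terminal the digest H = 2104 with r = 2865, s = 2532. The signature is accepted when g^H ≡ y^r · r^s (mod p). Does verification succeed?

Left side g^H mod p:
2544^2 = 6471936 ≡ 1753
2544^4 ≡ 1753^2 = 3073009 ≡ 3318
2544^8 ≡ 3318^2 = 11009124 ≡ 209
2544^16 ≡ 209^2 = 43681 ≡ 997
2544^32 ≡ 997^2 = 994009 ≡ 1606
2544^64 ≡ 1606^2 = 2579236 ≡ 411
2544^128 ≡ 411^2 = 168921 ≡ 1742
2544^256 ≡ 1742^2 = 3034564 ≡ 443
2544^512 ≡ 443^2 = 196249 ≡ 614
2544^1024 ≡ 614^2 = 376996 ≡ 3511
2544^2048 ≡ 3511^2 = 12327121 ≡ 2116
2104 = 2048 + 32 + 16 + 8, so 2544^2104 ≡ 2116·1606·997·209 ≡ 3157 (mod 3557)
Right side y^r · r^s mod p:
3126^2 = 9771876 ≡ 797
3126^4 ≡ 797^2 = 635209 ≡ 2063
3126^8 ≡ 2063^2 = 4255969 ≡ 1797
3126^16 ≡ 1797^2 = 3229209 ≡ 3010
3126^32 ≡ 3010^2 = 9060100 ≡ 421
3126^64 ≡ 421^2 = 177241 ≡ 2948
3126^128 ≡ 2948^2 = 8690704 ≡ 953
3126^256 ≡ 953^2 = 908209 ≡ 1174
3126^512 ≡ 1174^2 = 1378276 ≡ 1717
3126^1024 ≡ 1717^2 = 2948089 ≡ 2893
3126^2048 ≡ 2893^2 = 8369449 ≡ 3385
2865 = 2048 + 512 + 256 + 32 + 16 + 1, so 3126^2865 ≡ 3385·1717·1174·421·3010·3126 ≡ 1843 (mod 3557)
2865^2 = 8208225 ≡ 2226
2865^4 ≡ 2226^2 = 4955076 ≡ 175
2865^8 ≡ 175^2 = 30625 ≡ 2169
2865^16 ≡ 2169^2 = 4704561 ≡ 2207
2865^32 ≡ 2207^2 = 4870849 ≡ 1316
2865^64 ≡ 1316^2 = 1731856 ≡ 3154
2865^128 ≡ 3154^2 = 9947716 ≡ 2344
2865^256 ≡ 2344^2 = 5494336 ≡ 2328
2865^512 ≡ 2328^2 = 5419584 ≡ 2273
2865^1024 ≡ 2273^2 = 5166529 ≡ 1765
2865^2048 ≡ 1765^2 = 3115225 ≡ 2850
2532 = 2048 + 256 + 128 + 64 + 32 + 4, so 2865^2532 ≡ 2850·2328·2344·3154·1316·175 ≡ 2503 (mod 3557)
1843·2503 = 4613029 ≡ 3157 (mod 3557)
3157 ≡ 3157 (mod 3557), so the signature is genuine.

passes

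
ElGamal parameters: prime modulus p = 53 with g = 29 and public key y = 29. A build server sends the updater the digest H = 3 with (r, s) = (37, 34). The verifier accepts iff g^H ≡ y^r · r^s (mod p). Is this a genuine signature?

Left side g^H mod p:
Squares mod 53: 29^1≡29, 29^2≡46
3 = 2 + 1, so 29^3 ≡ 46·29 ≡ 9 (mod 53)
Right side y^r · r^s mod p:
Squares mod 53: 29^1≡29, 29^2≡46, 29^4≡49, 29^8≡16, 29^16≡44, 29^32≡28
37 = 32 + 4 + 1, so 29^37 ≡ 28·49·29 ≡ 38 (mod 53)
Squares mod 53: 37^1≡37, 37^2≡44, 37^4≡28, 37^8≡42, 37^16≡15, 37^32≡13
34 = 32 + 2, so 37^34 ≡ 13·44 ≡ 42 (mod 53)
38·42 = 1596 ≡ 6 (mod 53)
9 ≠ 6, so verification fails.

forged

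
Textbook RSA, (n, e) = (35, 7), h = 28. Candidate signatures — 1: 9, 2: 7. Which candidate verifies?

Candidate 1: Squares mod 35: 9^1≡9, 9^2≡11, 9^4≡16; 7 = 4 + 2 + 1, so 9^7 ≡ 16·11·9 ≡ 9 (mod 35)
Candidate 2: Squares mod 35: 7^1≡7, 7^2≡14, 7^4≡21; 7 = 4 + 2 + 1, so 7^7 ≡ 21·14·7 ≡ 28 (mod 35)
  → matches h = 28

2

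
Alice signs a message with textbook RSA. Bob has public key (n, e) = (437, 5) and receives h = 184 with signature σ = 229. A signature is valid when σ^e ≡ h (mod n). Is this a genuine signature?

forged

σ^2 ≡ 229^2 = 52441 ≡ 1
σ^4 ≡ 1^2 = 1
5 = 4 + 1, so σ^5 ≡ 1·229 ≡ 229 (mod 437)
The recovered value 229 does not match the digest 184.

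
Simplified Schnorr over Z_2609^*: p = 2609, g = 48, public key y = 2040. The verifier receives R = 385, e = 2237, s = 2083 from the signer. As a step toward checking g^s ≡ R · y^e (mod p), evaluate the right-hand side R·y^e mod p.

2069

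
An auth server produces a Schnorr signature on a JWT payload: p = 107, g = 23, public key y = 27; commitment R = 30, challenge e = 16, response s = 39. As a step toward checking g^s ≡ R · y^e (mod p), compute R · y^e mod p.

49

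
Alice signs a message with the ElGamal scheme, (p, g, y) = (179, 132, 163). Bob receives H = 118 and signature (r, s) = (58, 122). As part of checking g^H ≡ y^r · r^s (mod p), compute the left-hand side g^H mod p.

110

132^2 = 17424 ≡ 61
132^4 ≡ 61^2 = 3721 ≡ 141
132^8 ≡ 141^2 = 19881 ≡ 12
132^16 ≡ 12^2 = 144
132^32 ≡ 144^2 = 20736 ≡ 151
132^64 ≡ 151^2 = 22801 ≡ 68
118 = 64 + 32 + 16 + 4 + 2, so 132^118 ≡ 68·151·144·141·61 ≡ 110 (mod 179)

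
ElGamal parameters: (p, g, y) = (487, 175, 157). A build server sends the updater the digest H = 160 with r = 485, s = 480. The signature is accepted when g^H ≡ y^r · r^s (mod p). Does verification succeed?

fails

Left side g^H mod p:
175^2 = 30625 ≡ 431
175^4 ≡ 431^2 = 185761 ≡ 214
175^8 ≡ 214^2 = 45796 ≡ 18
175^16 ≡ 18^2 = 324
175^32 ≡ 324^2 = 104976 ≡ 271
175^64 ≡ 271^2 = 73441 ≡ 391
175^128 ≡ 391^2 = 152881 ≡ 450
160 = 128 + 32, so 175^160 ≡ 450·271 ≡ 200 (mod 487)
Right side y^r · r^s mod p:
157^2 = 24649 ≡ 299
157^4 ≡ 299^2 = 89401 ≡ 280
157^8 ≡ 280^2 = 78400 ≡ 480
157^16 ≡ 480^2 = 230400 ≡ 49
157^32 ≡ 49^2 = 2401 ≡ 453
157^64 ≡ 453^2 = 205209 ≡ 182
157^128 ≡ 182^2 = 33124 ≡ 8
157^256 ≡ 8^2 = 64
485 = 256 + 128 + 64 + 32 + 4 + 1, so 157^485 ≡ 64·8·182·453·280·157 ≡ 152 (mod 487)
485^2 = 235225 ≡ 4
485^4 ≡ 4^2 = 16
485^8 ≡ 16^2 = 256
485^16 ≡ 256^2 = 65536 ≡ 278
485^32 ≡ 278^2 = 77284 ≡ 338
485^64 ≡ 338^2 = 114244 ≡ 286
485^128 ≡ 286^2 = 81796 ≡ 467
485^256 ≡ 467^2 = 218089 ≡ 400
480 = 256 + 128 + 64 + 32, so 485^480 ≡ 400·467·286·338 ≡ 312 (mod 487)
152·312 = 47424 ≡ 185 (mod 487)
200 ≠ 185, so verification fails.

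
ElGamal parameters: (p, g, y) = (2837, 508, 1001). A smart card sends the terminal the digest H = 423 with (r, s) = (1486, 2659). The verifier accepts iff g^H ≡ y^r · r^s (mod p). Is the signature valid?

Left side g^H mod p:
Squares mod 2837: 508^1≡508, 508^2≡2734, 508^4≡2098, 508^8≡1417, 508^16≡2130, 508^32≡537, 508^64≡1832, 508^128≡53, 508^256≡2809
423 = 256 + 128 + 32 + 4 + 2 + 1, so 508^423 ≡ 2809·53·537·2098·2734·508 ≡ 2744 (mod 2837)
Right side y^r · r^s mod p:
Squares mod 2837: 1001^1≡1001, 1001^2≡540, 1001^4≡2226, 1001^8≡1674, 1001^16≡2157, 1001^32≡2806, 1001^64≡961, 1001^128≡1496, 1001^256≡2460, 1001^512≡279, 1001^1024≡1242
1486 = 1024 + 256 + 128 + 64 + 8 + 4 + 2, so 1001^1486 ≡ 1242·2460·1496·961·1674·2226·540 ≡ 2749 (mod 2837)
Squares mod 2837: 1486^1≡1486, 1486^2≡1010, 1486^4≡1617, 1486^8≡1812, 1486^16≡935, 1486^32≡429, 1486^64≡2473, 1486^128≡1994, 1486^256≡1399, 1486^512≡2508, 1486^1024≡435, 1486^2048≡1983
2659 = 2048 + 512 + 64 + 32 + 2 + 1, so 1486^2659 ≡ 1983·2508·2473·429·1010·1486 ≡ 2290 (mod 2837)
2749·2290 = 6295210 ≡ 2744 (mod 2837)
2744 ≡ 2744 (mod 2837), so the signature is genuine.

valid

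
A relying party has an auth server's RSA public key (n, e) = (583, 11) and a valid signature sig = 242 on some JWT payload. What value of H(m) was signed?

341

sig^2 ≡ 242^2 = 58564 ≡ 264
sig^4 ≡ 264^2 = 69696 ≡ 319
sig^8 ≡ 319^2 = 101761 ≡ 319
11 = 8 + 2 + 1, so sig^11 ≡ 319·264·242 ≡ 341 (mod 583)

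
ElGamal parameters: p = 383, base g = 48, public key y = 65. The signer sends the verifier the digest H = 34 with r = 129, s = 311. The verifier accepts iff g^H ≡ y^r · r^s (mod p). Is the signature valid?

Left side g^H mod p:
48^2 = 2304 ≡ 6
48^4 ≡ 6^2 = 36
48^8 ≡ 36^2 = 1296 ≡ 147
48^16 ≡ 147^2 = 21609 ≡ 161
48^32 ≡ 161^2 = 25921 ≡ 260
34 = 32 + 2, so 48^34 ≡ 260·6 ≡ 28 (mod 383)
Right side y^r · r^s mod p:
65^2 = 4225 ≡ 12
65^4 ≡ 12^2 = 144
65^8 ≡ 144^2 = 20736 ≡ 54
65^16 ≡ 54^2 = 2916 ≡ 235
65^32 ≡ 235^2 = 55225 ≡ 73
65^64 ≡ 73^2 = 5329 ≡ 350
65^128 ≡ 350^2 = 122500 ≡ 323
129 = 128 + 1, so 65^129 ≡ 323·65 ≡ 313 (mod 383)
129^2 = 16641 ≡ 172
129^4 ≡ 172^2 = 29584 ≡ 93
129^8 ≡ 93^2 = 8649 ≡ 223
129^16 ≡ 223^2 = 49729 ≡ 322
129^32 ≡ 322^2 = 103684 ≡ 274
129^64 ≡ 274^2 = 75076 ≡ 8
129^128 ≡ 8^2 = 64
129^256 ≡ 64^2 = 4096 ≡ 266
311 = 256 + 32 + 16 + 4 + 2 + 1, so 129^311 ≡ 266·274·322·93·172·129 ≡ 306 (mod 383)
313·306 = 95778 ≡ 28 (mod 383)
28 ≡ 28 (mod 383), so the signature is genuine.

valid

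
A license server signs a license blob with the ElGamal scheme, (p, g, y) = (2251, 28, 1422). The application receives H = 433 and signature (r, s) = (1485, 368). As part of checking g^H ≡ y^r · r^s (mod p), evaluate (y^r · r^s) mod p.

1422^2 = 2022084 ≡ 686
1422^4 ≡ 686^2 = 470596 ≡ 137
1422^8 ≡ 137^2 = 18769 ≡ 761
1422^16 ≡ 761^2 = 579121 ≡ 614
1422^32 ≡ 614^2 = 376996 ≡ 1079
1422^64 ≡ 1079^2 = 1164241 ≡ 474
1422^128 ≡ 474^2 = 224676 ≡ 1827
1422^256 ≡ 1827^2 = 3337929 ≡ 1947
1422^512 ≡ 1947^2 = 3790809 ≡ 125
1422^1024 ≡ 125^2 = 15625 ≡ 2119
1485 = 1024 + 256 + 128 + 64 + 8 + 4 + 1, so 1422^1485 ≡ 2119·1947·1827·474·761·137·1422 ≡ 2136 (mod 2251)
1485^2 = 2205225 ≡ 1496
1485^4 ≡ 1496^2 = 2238016 ≡ 522
1485^8 ≡ 522^2 = 272484 ≡ 113
1485^16 ≡ 113^2 = 12769 ≡ 1514
1485^32 ≡ 1514^2 = 2292196 ≡ 678
1485^64 ≡ 678^2 = 459684 ≡ 480
1485^128 ≡ 480^2 = 230400 ≡ 798
1485^256 ≡ 798^2 = 636804 ≡ 2022
368 = 256 + 64 + 32 + 16, so 1485^368 ≡ 2022·480·678·1514 ≡ 138 (mod 2251)
y^r · r^s ≡ 2136·138 = 294768 ≡ 2138 (mod 2251)

2138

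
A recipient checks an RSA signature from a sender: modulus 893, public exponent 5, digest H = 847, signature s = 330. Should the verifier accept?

accept

s^5 mod 893 = 847
Since 847 equals the digest 847, verification succeeds.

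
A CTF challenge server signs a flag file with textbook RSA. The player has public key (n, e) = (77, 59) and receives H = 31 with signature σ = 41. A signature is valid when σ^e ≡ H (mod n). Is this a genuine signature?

forged

σ^2 ≡ 41^2 = 1681 ≡ 64
σ^4 ≡ 64^2 = 4096 ≡ 15
σ^8 ≡ 15^2 = 225 ≡ 71
σ^16 ≡ 71^2 = 5041 ≡ 36
σ^32 ≡ 36^2 = 1296 ≡ 64
59 = 32 + 16 + 8 + 2 + 1, so σ^59 ≡ 64·36·71·64·41 ≡ 62 (mod 77)
62 ≠ 31, so verification fails.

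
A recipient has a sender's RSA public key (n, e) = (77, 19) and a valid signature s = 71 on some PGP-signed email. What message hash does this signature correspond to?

Squares mod 77: s^1≡71, s^2≡36, s^4≡64, s^8≡15, s^16≡71
19 = 16 + 2 + 1, so s^19 ≡ 71·36·71 ≡ 64 (mod 77)

64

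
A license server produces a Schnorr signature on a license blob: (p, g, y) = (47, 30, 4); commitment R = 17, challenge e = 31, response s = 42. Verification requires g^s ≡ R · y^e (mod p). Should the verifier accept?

accept

g^s mod p:
30^2 = 900 ≡ 7
30^4 ≡ 7^2 = 49 ≡ 2
30^8 ≡ 2^2 = 4
30^16 ≡ 4^2 = 16
30^32 ≡ 16^2 = 256 ≡ 21
42 = 32 + 8 + 2, so 30^42 ≡ 21·4·7 ≡ 24 (mod 47)
R · y^e mod p:
4^2 = 16
4^4 ≡ 16^2 = 256 ≡ 21
4^8 ≡ 21^2 = 441 ≡ 18
4^16 ≡ 18^2 = 324 ≡ 42
31 = 16 + 8 + 4 + 2 + 1, so 4^31 ≡ 42·18·21·16·4 ≡ 18 (mod 47)
17·18 = 306 ≡ 24 (mod 47)
24 ≡ 24 (mod 47); signature holds.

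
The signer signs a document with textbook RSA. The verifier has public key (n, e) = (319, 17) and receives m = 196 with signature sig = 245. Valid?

sig^2 ≡ 245^2 = 60025 ≡ 53
sig^4 ≡ 53^2 = 2809 ≡ 257
sig^8 ≡ 257^2 = 66049 ≡ 16
sig^16 ≡ 16^2 = 256
17 = 16 + 1, so sig^17 ≡ 256·245 ≡ 196 (mod 319)
Since 196 equals the digest 196, verification succeeds.

yes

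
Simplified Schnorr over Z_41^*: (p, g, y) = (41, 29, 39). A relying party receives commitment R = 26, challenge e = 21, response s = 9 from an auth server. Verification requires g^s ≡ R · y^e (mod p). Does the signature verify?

g^s mod p:
Squares mod 41: 29^1≡29, 29^2≡21, 29^4≡31, 29^8≡18
9 = 8 + 1, so 29^9 ≡ 18·29 ≡ 30 (mod 41)
R · y^e mod p:
Squares mod 41: 39^1≡39, 39^2≡4, 39^4≡16, 39^8≡10, 39^16≡18
21 = 16 + 4 + 1, so 39^21 ≡ 18·16·39 ≡ 39 (mod 41)
26·39 = 1014 ≡ 30 (mod 41)
30 ≡ 30 (mod 41); signature holds.

verifies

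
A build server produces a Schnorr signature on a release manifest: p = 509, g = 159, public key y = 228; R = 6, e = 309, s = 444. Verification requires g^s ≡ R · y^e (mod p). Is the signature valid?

valid

g^s mod p:
159^444 mod 509 = 505
R · y^e mod p:
228^309 mod 509 = 169
6·169 = 1014 ≡ 505 (mod 509)
505 ≡ 505 (mod 509); signature holds.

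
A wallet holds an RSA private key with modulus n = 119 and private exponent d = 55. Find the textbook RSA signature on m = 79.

37

Squares mod 119: m^1≡79, m^2≡53, m^4≡72, m^8≡67, m^16≡86, m^32≡18
55 = 32 + 16 + 4 + 2 + 1, so m^55 ≡ 18·86·72·53·79 ≡ 37 (mod 119)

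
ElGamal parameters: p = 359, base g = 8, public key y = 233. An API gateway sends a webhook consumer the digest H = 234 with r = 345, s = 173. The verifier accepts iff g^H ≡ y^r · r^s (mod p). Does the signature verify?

does not verify

Left side g^H mod p:
8^234 mod 359 = 301
Right side y^r · r^s mod p:
233^345 mod 359 = 235
345^173 mod 359 = 301
235·301 = 70735 ≡ 12 (mod 359)
301 ≠ 12, so verification fails.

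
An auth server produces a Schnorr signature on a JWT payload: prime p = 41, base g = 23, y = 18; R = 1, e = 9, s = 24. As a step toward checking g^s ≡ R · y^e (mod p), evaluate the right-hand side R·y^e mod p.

16

Squares mod 41: 18^1≡18, 18^2≡37, 18^4≡16, 18^8≡10
9 = 8 + 1, so 18^9 ≡ 10·18 ≡ 16 (mod 41)
R · y^e ≡ 1·16 = 16 ≡ 16 (mod 41)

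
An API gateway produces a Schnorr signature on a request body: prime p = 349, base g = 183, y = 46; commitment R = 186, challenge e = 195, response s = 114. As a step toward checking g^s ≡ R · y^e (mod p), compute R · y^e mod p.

46^2 = 2116 ≡ 22
46^4 ≡ 22^2 = 484 ≡ 135
46^8 ≡ 135^2 = 18225 ≡ 77
46^16 ≡ 77^2 = 5929 ≡ 345
46^32 ≡ 345^2 = 119025 ≡ 16
46^64 ≡ 16^2 = 256
46^128 ≡ 256^2 = 65536 ≡ 273
195 = 128 + 64 + 2 + 1, so 46^195 ≡ 273·256·22·46 ≡ 61 (mod 349)
R · y^e ≡ 186·61 = 11346 ≡ 178 (mod 349)

178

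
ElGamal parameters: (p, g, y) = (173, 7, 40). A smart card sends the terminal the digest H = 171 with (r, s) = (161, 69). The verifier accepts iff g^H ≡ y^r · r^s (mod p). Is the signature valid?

Left side g^H mod p:
7^2 = 49
7^4 ≡ 49^2 = 2401 ≡ 152
7^8 ≡ 152^2 = 23104 ≡ 95
7^16 ≡ 95^2 = 9025 ≡ 29
7^32 ≡ 29^2 = 841 ≡ 149
7^64 ≡ 149^2 = 22201 ≡ 57
7^128 ≡ 57^2 = 3249 ≡ 135
171 = 128 + 32 + 8 + 2 + 1, so 7^171 ≡ 135·149·95·49·7 ≡ 99 (mod 173)
Right side y^r · r^s mod p:
40^2 = 1600 ≡ 43
40^4 ≡ 43^2 = 1849 ≡ 119
40^8 ≡ 119^2 = 14161 ≡ 148
40^16 ≡ 148^2 = 21904 ≡ 106
40^32 ≡ 106^2 = 11236 ≡ 164
40^64 ≡ 164^2 = 26896 ≡ 81
40^128 ≡ 81^2 = 6561 ≡ 160
161 = 128 + 32 + 1, so 40^161 ≡ 160·164·40 ≡ 9 (mod 173)
161^2 = 25921 ≡ 144
161^4 ≡ 144^2 = 20736 ≡ 149
161^8 ≡ 149^2 = 22201 ≡ 57
161^16 ≡ 57^2 = 3249 ≡ 135
161^32 ≡ 135^2 = 18225 ≡ 60
161^64 ≡ 60^2 = 3600 ≡ 140
69 = 64 + 4 + 1, so 161^69 ≡ 140·149·161 ≡ 11 (mod 173)
9·11 = 99 ≡ 99 (mod 173)
99 ≡ 99 (mod 173), so the signature is genuine.

valid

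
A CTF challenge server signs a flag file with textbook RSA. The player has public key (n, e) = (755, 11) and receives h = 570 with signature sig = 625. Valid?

no

sig^2 ≡ 625^2 = 390625 ≡ 290
sig^4 ≡ 290^2 = 84100 ≡ 295
sig^8 ≡ 295^2 = 87025 ≡ 200
11 = 8 + 2 + 1, so sig^11 ≡ 200·290·625 ≡ 185 (mod 755)
185 ≠ 570, so verification fails.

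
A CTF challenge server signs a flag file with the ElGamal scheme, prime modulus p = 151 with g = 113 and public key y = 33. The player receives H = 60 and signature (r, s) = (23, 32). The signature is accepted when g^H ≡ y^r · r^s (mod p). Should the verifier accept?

reject

Left side g^H mod p:
113^60 mod 151 = 1
Right side y^r · r^s mod p:
33^23 mod 151 = 119
23^32 mod 151 = 76
119·76 = 9044 ≡ 135 (mod 151)
1 ≠ 135, so verification fails.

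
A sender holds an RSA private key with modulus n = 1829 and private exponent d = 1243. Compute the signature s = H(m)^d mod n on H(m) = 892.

508

(H(m))^2 ≡ 892^2 = 795664 ≡ 49
(H(m))^4 ≡ 49^2 = 2401 ≡ 572
(H(m))^8 ≡ 572^2 = 327184 ≡ 1622
(H(m))^16 ≡ 1622^2 = 2630884 ≡ 782
(H(m))^32 ≡ 782^2 = 611524 ≡ 638
(H(m))^64 ≡ 638^2 = 407044 ≡ 1006
(H(m))^128 ≡ 1006^2 = 1012036 ≡ 599
(H(m))^256 ≡ 599^2 = 358801 ≡ 317
(H(m))^512 ≡ 317^2 = 100489 ≡ 1723
(H(m))^1024 ≡ 1723^2 = 2968729 ≡ 262
1243 = 1024 + 128 + 64 + 16 + 8 + 2 + 1, so (H(m))^1243 ≡ 262·599·1006·782·1622·49·892 ≡ 508 (mod 1829)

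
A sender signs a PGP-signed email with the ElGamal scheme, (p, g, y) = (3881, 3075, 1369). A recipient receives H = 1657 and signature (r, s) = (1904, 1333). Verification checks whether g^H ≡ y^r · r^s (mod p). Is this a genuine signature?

genuine

Left side g^H mod p:
3075^2 = 9455625 ≡ 1509
3075^4 ≡ 1509^2 = 2277081 ≡ 2815
3075^8 ≡ 2815^2 = 7924225 ≡ 3104
3075^16 ≡ 3104^2 = 9634816 ≡ 2174
3075^32 ≡ 2174^2 = 4726276 ≡ 3099
3075^64 ≡ 3099^2 = 9603801 ≡ 2207
3075^128 ≡ 2207^2 = 4870849 ≡ 194
3075^256 ≡ 194^2 = 37636 ≡ 2707
3075^512 ≡ 2707^2 = 7327849 ≡ 521
3075^1024 ≡ 521^2 = 271441 ≡ 3652
1657 = 1024 + 512 + 64 + 32 + 16 + 8 + 1, so 3075^1657 ≡ 3652·521·2207·3099·2174·3104·3075 ≡ 2888 (mod 3881)
Right side y^r · r^s mod p:
1369^2 = 1874161 ≡ 3519
1369^4 ≡ 3519^2 = 12383361 ≡ 2971
1369^8 ≡ 2971^2 = 8826841 ≡ 1447
1369^16 ≡ 1447^2 = 2093809 ≡ 1950
1369^32 ≡ 1950^2 = 3802500 ≡ 3001
1369^64 ≡ 3001^2 = 9006001 ≡ 2081
1369^128 ≡ 2081^2 = 4330561 ≡ 3246
1369^256 ≡ 3246^2 = 10536516 ≡ 3482
1369^512 ≡ 3482^2 = 12124324 ≡ 80
1369^1024 ≡ 80^2 = 6400 ≡ 2519
1904 = 1024 + 512 + 256 + 64 + 32 + 16, so 1369^1904 ≡ 2519·80·3482·2081·3001·1950 ≡ 1527 (mod 3881)
1904^2 = 3625216 ≡ 362
1904^4 ≡ 362^2 = 131044 ≡ 2971
1904^8 ≡ 2971^2 = 8826841 ≡ 1447
1904^16 ≡ 1447^2 = 2093809 ≡ 1950
1904^32 ≡ 1950^2 = 3802500 ≡ 3001
1904^64 ≡ 3001^2 = 9006001 ≡ 2081
1904^128 ≡ 2081^2 = 4330561 ≡ 3246
1904^256 ≡ 3246^2 = 10536516 ≡ 3482
1904^512 ≡ 3482^2 = 12124324 ≡ 80
1904^1024 ≡ 80^2 = 6400 ≡ 2519
1333 = 1024 + 256 + 32 + 16 + 4 + 1, so 1904^1333 ≡ 2519·3482·3001·1950·2971·1904 ≡ 3095 (mod 3881)
1527·3095 = 4726065 ≡ 2888 (mod 3881)
2888 ≡ 2888 (mod 3881), so the signature is genuine.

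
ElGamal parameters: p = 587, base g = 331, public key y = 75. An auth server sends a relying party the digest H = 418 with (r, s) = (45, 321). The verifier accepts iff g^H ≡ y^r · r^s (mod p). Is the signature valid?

invalid

Left side g^H mod p:
331^418 mod 587 = 400
Right side y^r · r^s mod p:
75^45 mod 587 = 201
45^321 mod 587 = 333
201·333 = 66933 ≡ 15 (mod 587)
400 ≠ 15, so verification fails.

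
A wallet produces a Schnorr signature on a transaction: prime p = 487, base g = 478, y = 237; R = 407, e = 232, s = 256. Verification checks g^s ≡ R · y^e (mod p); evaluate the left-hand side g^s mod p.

Squares mod 487: 478^1≡478, 478^2≡81, 478^4≡230, 478^8≡304, 478^16≡373, 478^32≡334, 478^64≡33, 478^128≡115, 478^256≡76
478^256 ≡ 76 (mod 487)

76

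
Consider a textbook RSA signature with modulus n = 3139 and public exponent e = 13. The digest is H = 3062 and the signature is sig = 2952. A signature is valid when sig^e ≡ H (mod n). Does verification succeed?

Squares mod 3139: sig^1≡2952, sig^2≡440, sig^4≡2121, sig^8≡454
13 = 8 + 4 + 1, so sig^13 ≡ 454·2121·2952 ≡ 77 (mod 3139)
sig^13 mod 3139 = 77, but H = 3062.

fails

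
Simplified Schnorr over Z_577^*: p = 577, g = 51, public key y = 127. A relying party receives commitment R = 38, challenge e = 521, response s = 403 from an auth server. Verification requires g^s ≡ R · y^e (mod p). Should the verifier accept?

reject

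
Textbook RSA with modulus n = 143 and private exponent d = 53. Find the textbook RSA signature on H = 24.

H^2 ≡ 24^2 = 576 ≡ 4
H^4 ≡ 4^2 = 16
H^8 ≡ 16^2 = 256 ≡ 113
H^16 ≡ 113^2 = 12769 ≡ 42
H^32 ≡ 42^2 = 1764 ≡ 48
53 = 32 + 16 + 4 + 1, so H^53 ≡ 48·42·16·24 ≡ 85 (mod 143)

85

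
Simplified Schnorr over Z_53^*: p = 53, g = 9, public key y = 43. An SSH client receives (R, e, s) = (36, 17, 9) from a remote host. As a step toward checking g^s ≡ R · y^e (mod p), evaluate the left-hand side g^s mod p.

29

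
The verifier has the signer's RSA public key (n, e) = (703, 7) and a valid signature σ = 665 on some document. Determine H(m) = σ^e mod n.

σ^2 ≡ 665^2 = 442225 ≡ 38
σ^4 ≡ 38^2 = 1444 ≡ 38
7 = 4 + 2 + 1, so σ^7 ≡ 38·38·665 ≡ 665 (mod 703)

665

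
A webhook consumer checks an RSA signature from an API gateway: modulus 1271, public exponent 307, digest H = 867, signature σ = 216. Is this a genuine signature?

genuine

σ^2 ≡ 216^2 = 46656 ≡ 900
σ^4 ≡ 900^2 = 810000 ≡ 373
σ^8 ≡ 373^2 = 139129 ≡ 590
σ^16 ≡ 590^2 = 348100 ≡ 1117
σ^32 ≡ 1117^2 = 1247689 ≡ 838
σ^64 ≡ 838^2 = 702244 ≡ 652
σ^128 ≡ 652^2 = 425104 ≡ 590
σ^256 ≡ 590^2 = 348100 ≡ 1117
307 = 256 + 32 + 16 + 2 + 1, so σ^307 ≡ 1117·838·1117·900·216 ≡ 867 (mod 1271)
σ^307 mod 1271 = 867 matches H.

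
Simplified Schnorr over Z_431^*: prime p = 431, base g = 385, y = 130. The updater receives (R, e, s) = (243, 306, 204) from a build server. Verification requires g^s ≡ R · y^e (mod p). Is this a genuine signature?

g^s mod p:
385^2 = 148225 ≡ 392
385^4 ≡ 392^2 = 153664 ≡ 228
385^8 ≡ 228^2 = 51984 ≡ 264
385^16 ≡ 264^2 = 69696 ≡ 305
385^32 ≡ 305^2 = 93025 ≡ 360
385^64 ≡ 360^2 = 129600 ≡ 300
385^128 ≡ 300^2 = 90000 ≡ 352
204 = 128 + 64 + 8 + 4, so 385^204 ≡ 352·300·264·228 ≡ 122 (mod 431)
R · y^e mod p:
130^2 = 16900 ≡ 91
130^4 ≡ 91^2 = 8281 ≡ 92
130^8 ≡ 92^2 = 8464 ≡ 275
130^16 ≡ 275^2 = 75625 ≡ 200
130^32 ≡ 200^2 = 40000 ≡ 348
130^64 ≡ 348^2 = 121104 ≡ 424
130^128 ≡ 424^2 = 179776 ≡ 49
130^256 ≡ 49^2 = 2401 ≡ 246
306 = 256 + 32 + 16 + 2, so 130^306 ≡ 246·348·200·91 ≡ 169 (mod 431)
243·169 = 41067 ≡ 122 (mod 431)
122 ≡ 122 (mod 431); signature holds.

genuine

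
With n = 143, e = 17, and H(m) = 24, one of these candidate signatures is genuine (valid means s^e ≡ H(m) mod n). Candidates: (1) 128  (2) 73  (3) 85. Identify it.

Candidate 1: Squares mod 143: 128^1≡128, 128^2≡82, 128^4≡3, 128^8≡9, 128^16≡81; 17 = 16 + 1, so 128^17 ≡ 81·128 ≡ 72 (mod 143)
Candidate 2: Squares mod 143: 73^1≡73, 73^2≡38, 73^4≡14, 73^8≡53, 73^16≡92; 17 = 16 + 1, so 73^17 ≡ 92·73 ≡ 138 (mod 143)
Candidate 3: Squares mod 143: 85^1≡85, 85^2≡75, 85^4≡48, 85^8≡16, 85^16≡113; 17 = 16 + 1, so 85^17 ≡ 113·85 ≡ 24 (mod 143)
  → matches H(m) = 24

3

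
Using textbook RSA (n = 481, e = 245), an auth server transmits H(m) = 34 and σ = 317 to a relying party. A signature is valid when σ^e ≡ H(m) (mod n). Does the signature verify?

σ^2 ≡ 317^2 = 100489 ≡ 441
σ^4 ≡ 441^2 = 194481 ≡ 157
σ^8 ≡ 157^2 = 24649 ≡ 118
σ^16 ≡ 118^2 = 13924 ≡ 456
σ^32 ≡ 456^2 = 207936 ≡ 144
σ^64 ≡ 144^2 = 20736 ≡ 53
σ^128 ≡ 53^2 = 2809 ≡ 404
245 = 128 + 64 + 32 + 16 + 4 + 1, so σ^245 ≡ 404·53·144·456·157·317 ≡ 447 (mod 481)
σ^245 mod 481 = 447, but H(m) = 34.

does not verify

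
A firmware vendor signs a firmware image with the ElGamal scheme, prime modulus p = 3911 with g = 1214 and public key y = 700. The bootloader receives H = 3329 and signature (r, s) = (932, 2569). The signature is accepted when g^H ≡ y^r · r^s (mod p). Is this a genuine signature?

Left side g^H mod p:
1214^2 = 1473796 ≡ 3260
1214^4 ≡ 3260^2 = 10627600 ≡ 1413
1214^8 ≡ 1413^2 = 1996569 ≡ 1959
1214^16 ≡ 1959^2 = 3837681 ≡ 990
1214^32 ≡ 990^2 = 980100 ≡ 2350
1214^64 ≡ 2350^2 = 5522500 ≡ 168
1214^128 ≡ 168^2 = 28224 ≡ 847
1214^256 ≡ 847^2 = 717409 ≡ 1696
1214^512 ≡ 1696^2 = 2876416 ≡ 1831
1214^1024 ≡ 1831^2 = 3352561 ≡ 834
1214^2048 ≡ 834^2 = 695556 ≡ 3309
3329 = 2048 + 1024 + 256 + 1, so 1214^3329 ≡ 3309·834·1696·1214 ≡ 2847 (mod 3911)
Right side y^r · r^s mod p:
700^2 = 490000 ≡ 1125
700^4 ≡ 1125^2 = 1265625 ≡ 2372
700^8 ≡ 2372^2 = 5626384 ≡ 2366
700^16 ≡ 2366^2 = 5597956 ≡ 1315
700^32 ≡ 1315^2 = 1729225 ≡ 563
700^64 ≡ 563^2 = 316969 ≡ 178
700^128 ≡ 178^2 = 31684 ≡ 396
700^256 ≡ 396^2 = 156816 ≡ 376
700^512 ≡ 376^2 = 141376 ≡ 580
932 = 512 + 256 + 128 + 32 + 4, so 700^932 ≡ 580·376·396·563·2372 ≡ 2910 (mod 3911)
932^2 = 868624 ≡ 382
932^4 ≡ 382^2 = 145924 ≡ 1217
932^8 ≡ 1217^2 = 1481089 ≡ 2731
932^16 ≡ 2731^2 = 7458361 ≡ 84
932^32 ≡ 84^2 = 7056 ≡ 3145
932^64 ≡ 3145^2 = 9891025 ≡ 106
932^128 ≡ 106^2 = 11236 ≡ 3414
932^256 ≡ 3414^2 = 11655396 ≡ 616
932^512 ≡ 616^2 = 379456 ≡ 89
932^1024 ≡ 89^2 = 7921 ≡ 99
932^2048 ≡ 99^2 = 9801 ≡ 1979
2569 = 2048 + 512 + 8 + 1, so 932^2569 ≡ 1979·89·2731·932 ≡ 1013 (mod 3911)
2910·1013 = 2947830 ≡ 2847 (mod 3911)
2847 ≡ 2847 (mod 3911), so the signature is genuine.

genuine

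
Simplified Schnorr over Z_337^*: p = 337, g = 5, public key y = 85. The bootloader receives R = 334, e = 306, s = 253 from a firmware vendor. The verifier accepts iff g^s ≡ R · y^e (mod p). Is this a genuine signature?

forged

g^s mod p:
5^2 = 25
5^4 ≡ 25^2 = 625 ≡ 288
5^8 ≡ 288^2 = 82944 ≡ 42
5^16 ≡ 42^2 = 1764 ≡ 79
5^32 ≡ 79^2 = 6241 ≡ 175
5^64 ≡ 175^2 = 30625 ≡ 295
5^128 ≡ 295^2 = 87025 ≡ 79
253 = 128 + 64 + 32 + 16 + 8 + 4 + 1, so 5^253 ≡ 79·295·175·79·42·288·5 ≡ 271 (mod 337)
R · y^e mod p:
85^2 = 7225 ≡ 148
85^4 ≡ 148^2 = 21904 ≡ 336
85^8 ≡ 336^2 = 112896 ≡ 1
85^16 ≡ 1^2 = 1
85^32 ≡ 1^2 = 1
85^64 ≡ 1^2 = 1
85^128 ≡ 1^2 = 1
85^256 ≡ 1^2 = 1
306 = 256 + 32 + 16 + 2, so 85^306 ≡ 1·1·1·148 ≡ 148 (mod 337)
334·148 = 49432 ≡ 230 (mod 337)
271 ≠ 230; the check fails.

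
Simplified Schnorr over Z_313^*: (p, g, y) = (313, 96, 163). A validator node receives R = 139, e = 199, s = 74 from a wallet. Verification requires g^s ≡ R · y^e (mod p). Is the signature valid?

g^s mod p:
Squares mod 313: 96^1≡96, 96^2≡139, 96^4≡228, 96^8≡26, 96^16≡50, 96^32≡309, 96^64≡16
74 = 64 + 8 + 2, so 96^74 ≡ 16·26·139 ≡ 232 (mod 313)
R · y^e mod p:
Squares mod 313: 163^1≡163, 163^2≡277, 163^4≡44, 163^8≡58, 163^16≡234, 163^32≡294, 163^64≡48, 163^128≡113
199 = 128 + 64 + 4 + 2 + 1, so 163^199 ≡ 113·48·44·277·163 ≡ 269 (mod 313)
139·269 = 37391 ≡ 144 (mod 313)
232 ≠ 144; the check fails.

invalid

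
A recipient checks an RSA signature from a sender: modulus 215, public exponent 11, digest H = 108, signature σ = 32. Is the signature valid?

valid

σ^2 ≡ 32^2 = 1024 ≡ 164
σ^4 ≡ 164^2 = 26896 ≡ 21
σ^8 ≡ 21^2 = 441 ≡ 11
11 = 8 + 2 + 1, so σ^11 ≡ 11·164·32 ≡ 108 (mod 215)
108 = H, so the signature checks out.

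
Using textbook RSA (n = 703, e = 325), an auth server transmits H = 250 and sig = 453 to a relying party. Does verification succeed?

sig^2 ≡ 453^2 = 205209 ≡ 636
sig^4 ≡ 636^2 = 404496 ≡ 271
sig^8 ≡ 271^2 = 73441 ≡ 329
sig^16 ≡ 329^2 = 108241 ≡ 682
sig^32 ≡ 682^2 = 465124 ≡ 441
sig^64 ≡ 441^2 = 194481 ≡ 453
sig^128 ≡ 453^2 = 205209 ≡ 636
sig^256 ≡ 636^2 = 404496 ≡ 271
325 = 256 + 64 + 4 + 1, so sig^325 ≡ 271·453·271·453 ≡ 453 (mod 703)
sig^325 mod 703 = 453, but H = 250.

fails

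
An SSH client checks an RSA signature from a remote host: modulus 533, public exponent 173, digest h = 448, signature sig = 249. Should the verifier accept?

accept

sig^2 ≡ 249^2 = 62001 ≡ 173
sig^4 ≡ 173^2 = 29929 ≡ 81
sig^8 ≡ 81^2 = 6561 ≡ 165
sig^16 ≡ 165^2 = 27225 ≡ 42
sig^32 ≡ 42^2 = 1764 ≡ 165
sig^64 ≡ 165^2 = 27225 ≡ 42
sig^128 ≡ 42^2 = 1764 ≡ 165
173 = 128 + 32 + 8 + 4 + 1, so sig^173 ≡ 165·165·165·81·249 ≡ 448 (mod 533)
Since 448 equals the digest 448, verification succeeds.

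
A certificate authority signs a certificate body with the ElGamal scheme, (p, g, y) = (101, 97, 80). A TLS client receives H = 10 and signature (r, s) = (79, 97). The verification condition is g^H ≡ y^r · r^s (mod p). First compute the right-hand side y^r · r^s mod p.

95

Squares mod 101: 80^1≡80, 80^2≡37, 80^4≡56, 80^8≡5, 80^16≡25, 80^32≡19, 80^64≡58
79 = 64 + 8 + 4 + 2 + 1, so 80^79 ≡ 58·5·56·37·80 ≡ 56 (mod 101)
Squares mod 101: 79^1≡79, 79^2≡80, 79^4≡37, 79^8≡56, 79^16≡5, 79^32≡25, 79^64≡19
97 = 64 + 32 + 1, so 79^97 ≡ 19·25·79 ≡ 54 (mod 101)
y^r · r^s ≡ 56·54 = 3024 ≡ 95 (mod 101)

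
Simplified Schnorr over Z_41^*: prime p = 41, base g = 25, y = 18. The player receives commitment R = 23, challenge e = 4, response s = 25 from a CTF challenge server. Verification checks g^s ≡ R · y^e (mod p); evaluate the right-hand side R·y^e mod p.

40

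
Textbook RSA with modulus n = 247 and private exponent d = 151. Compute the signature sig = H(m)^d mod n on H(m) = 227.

189

(H(m))^2 ≡ 227^2 = 51529 ≡ 153
(H(m))^4 ≡ 153^2 = 23409 ≡ 191
(H(m))^8 ≡ 191^2 = 36481 ≡ 172
(H(m))^16 ≡ 172^2 = 29584 ≡ 191
(H(m))^32 ≡ 191^2 = 36481 ≡ 172
(H(m))^64 ≡ 172^2 = 29584 ≡ 191
(H(m))^128 ≡ 191^2 = 36481 ≡ 172
151 = 128 + 16 + 4 + 2 + 1, so (H(m))^151 ≡ 172·191·191·153·227 ≡ 189 (mod 247)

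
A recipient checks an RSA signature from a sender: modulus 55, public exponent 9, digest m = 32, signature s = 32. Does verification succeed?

s^2 ≡ 32^2 = 1024 ≡ 34
s^4 ≡ 34^2 = 1156 ≡ 1
s^8 ≡ 1^2 = 1
9 = 8 + 1, so s^9 ≡ 1·32 ≡ 32 (mod 55)
32 = m, so the signature checks out.

passes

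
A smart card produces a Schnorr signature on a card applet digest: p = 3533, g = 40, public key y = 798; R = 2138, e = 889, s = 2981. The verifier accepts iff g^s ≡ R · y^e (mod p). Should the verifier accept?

reject

g^s mod p:
40^2 = 1600
40^4 ≡ 1600^2 = 2560000 ≡ 2108
40^8 ≡ 2108^2 = 4443664 ≡ 2683
40^16 ≡ 2683^2 = 7198489 ≡ 1768
40^32 ≡ 1768^2 = 3125824 ≡ 2652
40^64 ≡ 2652^2 = 7033104 ≡ 2434
40^128 ≡ 2434^2 = 5924356 ≡ 3048
40^256 ≡ 3048^2 = 9290304 ≡ 2047
40^512 ≡ 2047^2 = 4190209 ≡ 71
40^1024 ≡ 71^2 = 5041 ≡ 1508
40^2048 ≡ 1508^2 = 2274064 ≡ 2345
2981 = 2048 + 512 + 256 + 128 + 32 + 4 + 1, so 40^2981 ≡ 2345·71·2047·3048·2652·2108·40 ≡ 728 (mod 3533)
R · y^e mod p:
798^2 = 636804 ≡ 864
798^4 ≡ 864^2 = 746496 ≡ 1033
798^8 ≡ 1033^2 = 1067089 ≡ 123
798^16 ≡ 123^2 = 15129 ≡ 997
798^32 ≡ 997^2 = 994009 ≡ 1236
798^64 ≡ 1236^2 = 1527696 ≡ 1440
798^128 ≡ 1440^2 = 2073600 ≡ 3262
798^256 ≡ 3262^2 = 10640644 ≡ 2781
798^512 ≡ 2781^2 = 7733961 ≡ 224
889 = 512 + 256 + 64 + 32 + 16 + 8 + 1, so 798^889 ≡ 224·2781·1440·1236·997·123·798 ≡ 2196 (mod 3533)
2138·2196 = 4695048 ≡ 3224 (mod 3533)
728 ≠ 3224; the check fails.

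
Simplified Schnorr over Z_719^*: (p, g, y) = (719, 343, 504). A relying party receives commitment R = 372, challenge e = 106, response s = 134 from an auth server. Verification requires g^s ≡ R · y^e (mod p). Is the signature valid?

valid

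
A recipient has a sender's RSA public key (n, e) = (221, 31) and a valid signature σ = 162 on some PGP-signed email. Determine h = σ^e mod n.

189

σ^31 mod 221 = 189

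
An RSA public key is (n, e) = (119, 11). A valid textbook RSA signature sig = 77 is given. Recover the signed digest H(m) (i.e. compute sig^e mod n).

sig^2 ≡ 77^2 = 5929 ≡ 98
sig^4 ≡ 98^2 = 9604 ≡ 84
sig^8 ≡ 84^2 = 7056 ≡ 35
11 = 8 + 2 + 1, so sig^11 ≡ 35·98·77 ≡ 49 (mod 119)

49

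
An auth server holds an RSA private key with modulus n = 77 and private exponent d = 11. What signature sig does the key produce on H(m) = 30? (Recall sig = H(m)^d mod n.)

74

(H(m))^11 mod 77 = 74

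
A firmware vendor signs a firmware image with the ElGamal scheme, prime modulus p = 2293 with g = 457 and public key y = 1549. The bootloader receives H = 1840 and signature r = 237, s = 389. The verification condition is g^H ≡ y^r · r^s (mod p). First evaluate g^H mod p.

457^2 = 208849 ≡ 186
457^4 ≡ 186^2 = 34596 ≡ 201
457^8 ≡ 201^2 = 40401 ≡ 1420
457^16 ≡ 1420^2 = 2016400 ≡ 853
457^32 ≡ 853^2 = 727609 ≡ 728
457^64 ≡ 728^2 = 529984 ≡ 301
457^128 ≡ 301^2 = 90601 ≡ 1174
457^256 ≡ 1174^2 = 1378276 ≡ 183
457^512 ≡ 183^2 = 33489 ≡ 1387
457^1024 ≡ 1387^2 = 1923769 ≡ 2235
1840 = 1024 + 512 + 256 + 32 + 16, so 457^1840 ≡ 2235·1387·183·728·853 ≡ 2209 (mod 2293)

2209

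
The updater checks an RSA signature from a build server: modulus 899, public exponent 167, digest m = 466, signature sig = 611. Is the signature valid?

sig^2 ≡ 611^2 = 373321 ≡ 236
sig^4 ≡ 236^2 = 55696 ≡ 857
sig^8 ≡ 857^2 = 734449 ≡ 865
sig^16 ≡ 865^2 = 748225 ≡ 257
sig^32 ≡ 257^2 = 66049 ≡ 422
sig^64 ≡ 422^2 = 178084 ≡ 82
sig^128 ≡ 82^2 = 6724 ≡ 431
167 = 128 + 32 + 4 + 2 + 1, so sig^167 ≡ 431·422·857·236·611 ≡ 508 (mod 899)
The recovered value 508 does not match the digest 466.

invalid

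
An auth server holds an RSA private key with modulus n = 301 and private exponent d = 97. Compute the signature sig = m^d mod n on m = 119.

m^2 ≡ 119^2 = 14161 ≡ 14
m^4 ≡ 14^2 = 196
m^8 ≡ 196^2 = 38416 ≡ 189
m^16 ≡ 189^2 = 35721 ≡ 203
m^32 ≡ 203^2 = 41209 ≡ 273
m^64 ≡ 273^2 = 74529 ≡ 182
97 = 64 + 32 + 1, so m^97 ≡ 182·273·119 ≡ 91 (mod 301)

91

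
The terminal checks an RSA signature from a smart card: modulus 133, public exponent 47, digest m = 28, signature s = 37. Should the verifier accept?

reject

s^47 mod 133 = 18
18 ≠ 28, so verification fails.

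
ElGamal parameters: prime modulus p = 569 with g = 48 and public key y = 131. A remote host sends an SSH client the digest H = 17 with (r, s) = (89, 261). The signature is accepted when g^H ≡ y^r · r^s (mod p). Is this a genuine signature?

Left side g^H mod p:
48^2 = 2304 ≡ 28
48^4 ≡ 28^2 = 784 ≡ 215
48^8 ≡ 215^2 = 46225 ≡ 136
48^16 ≡ 136^2 = 18496 ≡ 288
17 = 16 + 1, so 48^17 ≡ 288·48 ≡ 168 (mod 569)
Right side y^r · r^s mod p:
131^2 = 17161 ≡ 91
131^4 ≡ 91^2 = 8281 ≡ 315
131^8 ≡ 315^2 = 99225 ≡ 219
131^16 ≡ 219^2 = 47961 ≡ 165
131^32 ≡ 165^2 = 27225 ≡ 482
131^64 ≡ 482^2 = 232324 ≡ 172
89 = 64 + 16 + 8 + 1, so 131^89 ≡ 172·165·219·131 ≡ 340 (mod 569)
89^2 = 7921 ≡ 524
89^4 ≡ 524^2 = 274576 ≡ 318
89^8 ≡ 318^2 = 101124 ≡ 411
89^16 ≡ 411^2 = 168921 ≡ 497
89^32 ≡ 497^2 = 247009 ≡ 63
89^64 ≡ 63^2 = 3969 ≡ 555
89^128 ≡ 555^2 = 308025 ≡ 196
89^256 ≡ 196^2 = 38416 ≡ 293
261 = 256 + 4 + 1, so 89^261 ≡ 293·318·89 ≡ 449 (mod 569)
340·449 = 152660 ≡ 168 (mod 569)
168 ≡ 168 (mod 569), so the signature is genuine.

genuine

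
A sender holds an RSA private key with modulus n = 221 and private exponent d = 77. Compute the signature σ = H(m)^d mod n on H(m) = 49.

Squares mod 221: (H(m))^1≡49, (H(m))^2≡191, (H(m))^4≡16, (H(m))^8≡35, (H(m))^16≡120, (H(m))^32≡35, (H(m))^64≡120
77 = 64 + 8 + 4 + 1, so (H(m))^77 ≡ 120·35·16·49 ≡ 121 (mod 221)

121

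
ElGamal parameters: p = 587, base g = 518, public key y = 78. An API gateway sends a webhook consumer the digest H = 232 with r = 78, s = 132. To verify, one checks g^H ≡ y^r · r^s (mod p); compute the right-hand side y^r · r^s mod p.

310

78^2 = 6084 ≡ 214
78^4 ≡ 214^2 = 45796 ≡ 10
78^8 ≡ 10^2 = 100
78^16 ≡ 100^2 = 10000 ≡ 21
78^32 ≡ 21^2 = 441
78^64 ≡ 441^2 = 194481 ≡ 184
78 = 64 + 8 + 4 + 2, so 78^78 ≡ 184·100·10·214 ≡ 40 (mod 587)
78^2 = 6084 ≡ 214
78^4 ≡ 214^2 = 45796 ≡ 10
78^8 ≡ 10^2 = 100
78^16 ≡ 100^2 = 10000 ≡ 21
78^32 ≡ 21^2 = 441
78^64 ≡ 441^2 = 194481 ≡ 184
78^128 ≡ 184^2 = 33856 ≡ 397
132 = 128 + 4, so 78^132 ≡ 397·10 ≡ 448 (mod 587)
y^r · r^s ≡ 40·448 = 17920 ≡ 310 (mod 587)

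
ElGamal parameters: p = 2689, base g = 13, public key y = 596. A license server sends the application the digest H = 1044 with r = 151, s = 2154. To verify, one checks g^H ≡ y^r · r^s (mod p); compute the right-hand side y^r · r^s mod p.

2022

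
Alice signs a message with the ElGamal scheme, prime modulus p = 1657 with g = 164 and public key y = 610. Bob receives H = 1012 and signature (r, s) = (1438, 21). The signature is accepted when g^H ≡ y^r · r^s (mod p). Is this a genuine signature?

forged

Left side g^H mod p:
164^2 = 26896 ≡ 384
164^4 ≡ 384^2 = 147456 ≡ 1640
164^8 ≡ 1640^2 = 2689600 ≡ 289
164^16 ≡ 289^2 = 83521 ≡ 671
164^32 ≡ 671^2 = 450241 ≡ 1194
164^64 ≡ 1194^2 = 1425636 ≡ 616
164^128 ≡ 616^2 = 379456 ≡ 3
164^256 ≡ 3^2 = 9
164^512 ≡ 9^2 = 81
1012 = 512 + 256 + 128 + 64 + 32 + 16 + 4, so 164^1012 ≡ 81·9·3·616·1194·671·1640 ≡ 1513 (mod 1657)
Right side y^r · r^s mod p:
610^2 = 372100 ≡ 932
610^4 ≡ 932^2 = 868624 ≡ 356
610^8 ≡ 356^2 = 126736 ≡ 804
610^16 ≡ 804^2 = 646416 ≡ 186
610^32 ≡ 186^2 = 34596 ≡ 1456
610^64 ≡ 1456^2 = 2119936 ≡ 633
610^128 ≡ 633^2 = 400689 ≡ 1352
610^256 ≡ 1352^2 = 1827904 ≡ 233
610^512 ≡ 233^2 = 54289 ≡ 1265
610^1024 ≡ 1265^2 = 1600225 ≡ 1220
1438 = 1024 + 256 + 128 + 16 + 8 + 4 + 2, so 610^1438 ≡ 1220·233·1352·186·804·356·932 ≡ 437 (mod 1657)
1438^2 = 2067844 ≡ 1565
1438^4 ≡ 1565^2 = 2449225 ≡ 179
1438^8 ≡ 179^2 = 32041 ≡ 558
1438^16 ≡ 558^2 = 311364 ≡ 1505
21 = 16 + 4 + 1, so 1438^21 ≡ 1505·179·1438 ≡ 1637 (mod 1657)
437·1637 = 715369 ≡ 1202 (mod 1657)
1513 ≠ 1202, so verification fails.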